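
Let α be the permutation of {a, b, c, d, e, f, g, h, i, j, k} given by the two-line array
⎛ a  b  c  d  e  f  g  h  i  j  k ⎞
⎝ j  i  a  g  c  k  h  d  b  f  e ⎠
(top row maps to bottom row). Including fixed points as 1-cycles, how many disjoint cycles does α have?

The cycle decomposition is (a, j, f, k, e, c)(b, i)(d, g, h), which has 3 cycles (counting 1-cycles).

3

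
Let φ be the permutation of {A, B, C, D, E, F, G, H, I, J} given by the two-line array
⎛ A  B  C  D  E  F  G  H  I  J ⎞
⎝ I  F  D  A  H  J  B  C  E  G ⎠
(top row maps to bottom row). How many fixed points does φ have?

No element satisfies φ(x) = x, so there are 0 fixed points.

0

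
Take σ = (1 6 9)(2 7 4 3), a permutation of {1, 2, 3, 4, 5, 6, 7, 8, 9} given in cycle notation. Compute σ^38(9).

6

9 lies in the 3-cycle (1 6 9).
Powers repeat with period 3 on this cycle, and 38 mod 3 = 2, so σ^38(9) = σ^2(9).
Stepping 2 places around the cycle: 9 → 1 → 6.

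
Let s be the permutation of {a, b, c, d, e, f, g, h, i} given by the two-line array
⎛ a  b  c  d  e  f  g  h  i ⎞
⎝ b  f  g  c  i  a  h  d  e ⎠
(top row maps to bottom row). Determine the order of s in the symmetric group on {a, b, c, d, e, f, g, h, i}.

Decomposing into disjoint cycles gives cycle lengths 4, 3, 2.
The order is lcm(4, 3, 2) = 12.

12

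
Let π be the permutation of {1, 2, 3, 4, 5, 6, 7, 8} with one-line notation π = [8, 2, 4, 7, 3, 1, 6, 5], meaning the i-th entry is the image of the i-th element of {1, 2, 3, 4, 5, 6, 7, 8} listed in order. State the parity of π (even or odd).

even

In disjoint-cycle form the cycle lengths are 7, 1.
A cycle of length ℓ contributes ℓ−1 transpositions, so π is a product of 6 transpositions — even.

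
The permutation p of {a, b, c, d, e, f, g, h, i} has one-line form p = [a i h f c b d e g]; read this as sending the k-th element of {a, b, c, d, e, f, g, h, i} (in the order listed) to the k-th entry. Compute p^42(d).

b

Tracing d → f → … returns to d after 5 steps, so d lies in a 5-cycle (b, i, g, d, f).
Since the cycle has length 5, p^42 acts on it the same as p^2 (42 mod 5 = 2).
Advancing 2 steps from d: d → f → b.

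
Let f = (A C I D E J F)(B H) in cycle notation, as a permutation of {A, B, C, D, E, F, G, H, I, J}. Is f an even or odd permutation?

The cycle lengths are 7, 2, 1.
A cycle is odd iff its length is even; f has 1 even-length cycle, so sgn(f) = (−1)^1 and f is odd.

odd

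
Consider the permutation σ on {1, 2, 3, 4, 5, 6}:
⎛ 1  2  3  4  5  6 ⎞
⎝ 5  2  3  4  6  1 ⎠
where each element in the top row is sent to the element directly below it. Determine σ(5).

6

The entry below 5 in the array is 6, so σ(5) = 6.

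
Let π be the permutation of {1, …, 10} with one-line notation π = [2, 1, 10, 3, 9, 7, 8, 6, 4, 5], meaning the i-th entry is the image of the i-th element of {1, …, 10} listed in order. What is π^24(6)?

Tracing 6 → 7 → … returns to 6 after 3 steps, so 6 lies in a 3-cycle (6, 7, 8).
Powers repeat with period 3 on this cycle, and 24 mod 3 = 0, so π^24(6) = π^0(6).
So π^24(6) = 6.

6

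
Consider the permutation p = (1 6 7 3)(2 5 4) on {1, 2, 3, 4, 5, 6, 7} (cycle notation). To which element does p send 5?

4

In the cycle (2 5 4), 5 is followed by 4, so p(5) = 4.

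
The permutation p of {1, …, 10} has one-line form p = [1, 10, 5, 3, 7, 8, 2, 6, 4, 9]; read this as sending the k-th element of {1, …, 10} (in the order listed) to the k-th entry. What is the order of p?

Decomposing into disjoint cycles gives cycle lengths 7, 2, 1.
Since disjoint cycles commute, ord(p) = lcm(7, 2) = 14.

14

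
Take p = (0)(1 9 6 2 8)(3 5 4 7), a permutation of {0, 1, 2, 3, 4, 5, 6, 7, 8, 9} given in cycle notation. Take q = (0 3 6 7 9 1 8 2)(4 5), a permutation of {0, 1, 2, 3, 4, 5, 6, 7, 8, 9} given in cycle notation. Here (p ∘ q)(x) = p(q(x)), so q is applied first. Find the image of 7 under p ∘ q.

(p ∘ q)(7) = p(q(7)). q(7) = 9, then p(9) = 6. So (p ∘ q)(7) = 6.

6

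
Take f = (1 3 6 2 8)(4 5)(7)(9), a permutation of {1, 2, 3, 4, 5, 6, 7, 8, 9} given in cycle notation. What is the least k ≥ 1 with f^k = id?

The disjoint cycles have lengths 5, 2, 1, 1.
The order is lcm(5, 2) = 10.

10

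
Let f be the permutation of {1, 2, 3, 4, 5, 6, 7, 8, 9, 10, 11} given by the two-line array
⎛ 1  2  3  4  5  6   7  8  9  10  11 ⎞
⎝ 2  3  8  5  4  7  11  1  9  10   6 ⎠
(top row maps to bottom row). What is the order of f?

The disjoint-cycle form of f has cycle lengths 4, 3, 2, 1, 1.
The order is lcm(4, 3, 2) = 12.

12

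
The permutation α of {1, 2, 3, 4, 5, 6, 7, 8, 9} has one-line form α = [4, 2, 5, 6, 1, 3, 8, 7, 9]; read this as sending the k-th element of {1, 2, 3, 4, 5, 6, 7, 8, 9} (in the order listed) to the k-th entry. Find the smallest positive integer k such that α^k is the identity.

Writing α as disjoint cycles, the cycle lengths are 5, 2, 1, 1.
The order of α is the least common multiple of its cycle lengths: lcm(5, 2) = 10.

10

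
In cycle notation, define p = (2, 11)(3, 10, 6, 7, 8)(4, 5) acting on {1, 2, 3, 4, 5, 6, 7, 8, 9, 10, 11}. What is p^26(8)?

3

8 lies in the 5-cycle (3, 10, 6, 7, 8).
Since the cycle has length 5, p^26 acts on it the same as p^1 (26 mod 5 = 1).
Advancing 1 step from 8: 8 → 3.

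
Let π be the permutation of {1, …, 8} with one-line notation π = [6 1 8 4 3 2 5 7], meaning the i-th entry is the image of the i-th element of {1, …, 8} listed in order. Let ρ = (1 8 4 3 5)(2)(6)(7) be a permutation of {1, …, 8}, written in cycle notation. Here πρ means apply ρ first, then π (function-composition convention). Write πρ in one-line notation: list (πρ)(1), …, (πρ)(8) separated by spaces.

7 1 3 8 6 2 5 4

(πρ)(x) = π(ρ(x)). Computing each image: π(ρ(1)) = π(8) = 7, π(ρ(2)) = π(2) = 1, π(ρ(3)) = π(5) = 3, π(ρ(4)) = π(3) = 8, π(ρ(5)) = π(1) = 6, π(ρ(6)) = π(6) = 2, π(ρ(7)) = π(7) = 5, π(ρ(8)) = π(4) = 4.
Hence πρ = [7 1 3 8 6 2 5 4].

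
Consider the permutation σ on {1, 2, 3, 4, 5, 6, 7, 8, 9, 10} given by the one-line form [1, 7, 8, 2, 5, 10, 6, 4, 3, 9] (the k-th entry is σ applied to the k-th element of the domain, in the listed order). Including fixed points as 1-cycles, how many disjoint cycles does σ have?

The cycle decomposition is (1)(2, 7, 6, 10, 9, 3, 8, 4)(5), which has 3 cycles (counting 1-cycles).

3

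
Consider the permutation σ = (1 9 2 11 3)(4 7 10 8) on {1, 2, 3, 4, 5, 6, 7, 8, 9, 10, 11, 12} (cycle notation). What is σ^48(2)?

1

2 lies in the 5-cycle (1 9 2 11 3).
On a 5-cycle, σ^5 is the identity, so σ^48 = σ^3 there (48 ≡ 3 mod 5).
Stepping 3 places around the cycle: 2 → 11 → 3 → 1.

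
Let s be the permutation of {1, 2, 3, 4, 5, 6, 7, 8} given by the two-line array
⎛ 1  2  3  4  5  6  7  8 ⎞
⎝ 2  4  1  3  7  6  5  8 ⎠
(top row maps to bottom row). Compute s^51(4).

2

Tracing 4 → 3 → … returns to 4 after 4 steps, so 4 lies in a 4-cycle (1 2 4 3).
Since the cycle has length 4, s^51 acts on it the same as s^3 (51 mod 4 = 3).
Stepping 3 places around the cycle: 4 → 3 → 1 → 2.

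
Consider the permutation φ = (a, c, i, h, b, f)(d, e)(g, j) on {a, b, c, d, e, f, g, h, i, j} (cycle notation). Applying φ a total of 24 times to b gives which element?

b

b lies in the 6-cycle (a, c, i, h, b, f).
On a 6-cycle, φ^6 is the identity, so φ^24 = φ^0 there (24 ≡ 0 mod 6).
So φ^24(b) = b.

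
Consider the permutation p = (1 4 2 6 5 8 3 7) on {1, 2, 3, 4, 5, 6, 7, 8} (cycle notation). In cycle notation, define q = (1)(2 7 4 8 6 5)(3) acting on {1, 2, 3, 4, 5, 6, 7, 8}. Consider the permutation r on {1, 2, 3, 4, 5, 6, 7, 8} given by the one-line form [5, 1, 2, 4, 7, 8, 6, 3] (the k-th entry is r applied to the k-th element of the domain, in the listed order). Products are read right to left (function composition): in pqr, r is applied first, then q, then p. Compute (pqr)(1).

(pqr)(1) = p(q(r(1))). r(1) = 5, then q(5) = 2, then p(2) = 6, so the result is 6.

6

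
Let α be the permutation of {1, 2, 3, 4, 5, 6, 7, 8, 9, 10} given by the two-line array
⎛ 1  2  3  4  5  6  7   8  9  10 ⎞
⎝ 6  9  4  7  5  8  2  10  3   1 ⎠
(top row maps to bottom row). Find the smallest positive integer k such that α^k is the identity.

Writing α as disjoint cycles, the cycle lengths are 5, 4, 1.
The order is lcm(5, 4) = 20.

20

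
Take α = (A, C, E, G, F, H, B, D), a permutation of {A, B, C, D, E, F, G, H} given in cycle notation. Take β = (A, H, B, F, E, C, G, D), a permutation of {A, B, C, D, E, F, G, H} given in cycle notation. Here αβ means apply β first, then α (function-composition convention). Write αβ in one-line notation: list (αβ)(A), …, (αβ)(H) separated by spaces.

B H F C E G A D

(αβ)(x) = α(β(x)). Computing each image: α(β(A)) = α(H) = B, α(β(B)) = α(F) = H, α(β(C)) = α(G) = F, α(β(D)) = α(A) = C, α(β(E)) = α(C) = E, α(β(F)) = α(E) = G, α(β(G)) = α(D) = A, α(β(H)) = α(B) = D.
Hence αβ = [B H F C E G A D].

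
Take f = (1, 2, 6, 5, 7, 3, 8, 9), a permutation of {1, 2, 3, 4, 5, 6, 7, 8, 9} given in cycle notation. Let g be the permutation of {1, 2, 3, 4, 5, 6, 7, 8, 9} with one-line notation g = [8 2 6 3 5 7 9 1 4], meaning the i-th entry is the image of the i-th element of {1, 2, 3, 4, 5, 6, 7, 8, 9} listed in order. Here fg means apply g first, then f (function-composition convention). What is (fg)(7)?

1

(fg)(7) = f(g(7)). g(7) = 9, then f(9) = 1. So (fg)(7) = 1.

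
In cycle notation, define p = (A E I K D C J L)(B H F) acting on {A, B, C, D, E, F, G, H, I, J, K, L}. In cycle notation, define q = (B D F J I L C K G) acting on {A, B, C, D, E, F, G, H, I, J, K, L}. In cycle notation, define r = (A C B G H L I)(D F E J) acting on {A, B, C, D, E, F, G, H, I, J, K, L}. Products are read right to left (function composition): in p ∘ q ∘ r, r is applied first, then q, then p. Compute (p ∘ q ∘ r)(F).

(p ∘ q ∘ r)(F) = p(q(r(F))). r(F) = E, then q(E) = E, then p(E) = I, so the result is I.

I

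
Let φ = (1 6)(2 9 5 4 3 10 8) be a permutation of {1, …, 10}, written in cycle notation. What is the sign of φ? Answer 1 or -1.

-1

The cycle lengths are 7, 2, 1.
A cycle is odd iff its length is even; φ has 1 even-length cycle, so sgn(φ) = (−1)^1 and φ is odd.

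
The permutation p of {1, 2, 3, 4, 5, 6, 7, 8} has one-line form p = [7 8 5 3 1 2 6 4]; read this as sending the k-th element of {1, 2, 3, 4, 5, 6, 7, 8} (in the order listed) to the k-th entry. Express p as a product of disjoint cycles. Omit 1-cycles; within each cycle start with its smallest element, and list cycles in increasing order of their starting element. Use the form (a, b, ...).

(1, 7, 6, 2, 8, 4, 3, 5)

Start at 1 and follow images: 1 → 7 → 6 → 2 → 8 → 4 → 3 → 5 → 1, giving the cycle (1, 7, 6, 2, 8, 4, 3, 5).
Repeating from the next unused element and collecting all non-trivial cycles gives (1, 7, 6, 2, 8, 4, 3, 5).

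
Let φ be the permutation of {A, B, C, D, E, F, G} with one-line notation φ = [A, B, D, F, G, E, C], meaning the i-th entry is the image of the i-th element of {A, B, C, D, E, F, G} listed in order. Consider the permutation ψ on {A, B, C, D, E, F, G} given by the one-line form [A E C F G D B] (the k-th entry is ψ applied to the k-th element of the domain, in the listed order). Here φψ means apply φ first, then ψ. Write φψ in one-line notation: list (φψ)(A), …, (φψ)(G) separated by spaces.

Chase each element through φ then ψ: A → A → A; B → B → E; C → D → F; D → F → D; E → G → B; F → E → G; G → C → C.
So φψ in one-line form is A E F D B G C.

A E F D B G C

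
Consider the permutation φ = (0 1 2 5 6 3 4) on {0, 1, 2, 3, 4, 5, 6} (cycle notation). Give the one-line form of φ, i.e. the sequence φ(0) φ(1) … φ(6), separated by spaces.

Image by image: 0↦1, 1↦2, 2↦5, 3↦4, 4↦0, 5↦6, 6↦3.
Listing these in domain order gives 1 2 5 4 0 6 3.

1 2 5 4 0 6 3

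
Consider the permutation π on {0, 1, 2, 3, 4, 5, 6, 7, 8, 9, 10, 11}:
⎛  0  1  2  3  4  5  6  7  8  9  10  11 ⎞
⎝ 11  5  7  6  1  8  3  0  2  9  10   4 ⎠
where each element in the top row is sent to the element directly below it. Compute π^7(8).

Tracing 8 → 2 → … returns to 8 after 8 steps, so 8 lies in an 8-cycle (0 11 4 1 5 8 2 7).
Stepping 7 places around the cycle: 8 → 2 → 7 → 0 → 11 → 4 → 1 → 5.

5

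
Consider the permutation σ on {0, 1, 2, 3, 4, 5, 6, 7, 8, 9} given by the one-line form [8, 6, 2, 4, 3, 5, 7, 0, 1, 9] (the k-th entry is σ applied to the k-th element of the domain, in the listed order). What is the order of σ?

The disjoint-cycle form of σ has cycle lengths 5, 2, 1, 1, 1.
Since disjoint cycles commute, ord(σ) = lcm(5, 2) = 10.

10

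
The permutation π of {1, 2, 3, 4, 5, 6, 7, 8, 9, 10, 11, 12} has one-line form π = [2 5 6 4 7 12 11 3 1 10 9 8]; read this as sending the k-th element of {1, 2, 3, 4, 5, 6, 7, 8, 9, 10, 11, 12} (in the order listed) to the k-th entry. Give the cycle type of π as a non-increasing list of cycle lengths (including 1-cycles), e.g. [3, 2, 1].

The disjoint cycles are (1 2 5 7 11 9)(3 6 12 8)(4)(10), with lengths 6, 4, 1, 1 in non-increasing order.

[6, 4, 1, 1]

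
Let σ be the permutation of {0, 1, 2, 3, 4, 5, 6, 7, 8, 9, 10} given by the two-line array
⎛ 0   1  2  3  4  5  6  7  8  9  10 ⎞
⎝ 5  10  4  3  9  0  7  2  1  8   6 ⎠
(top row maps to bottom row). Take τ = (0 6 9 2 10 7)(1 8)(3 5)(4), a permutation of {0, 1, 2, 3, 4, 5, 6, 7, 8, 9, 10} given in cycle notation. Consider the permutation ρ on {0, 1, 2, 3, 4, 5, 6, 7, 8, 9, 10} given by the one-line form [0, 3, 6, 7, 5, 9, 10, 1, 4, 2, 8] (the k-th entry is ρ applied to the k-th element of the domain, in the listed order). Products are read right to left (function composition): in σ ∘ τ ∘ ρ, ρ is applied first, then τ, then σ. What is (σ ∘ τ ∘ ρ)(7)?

1

Apply the permutations in order: ρ(7) = 1, then τ(1) = 8, then σ(8) = 1. So (σ ∘ τ ∘ ρ)(7) = 1.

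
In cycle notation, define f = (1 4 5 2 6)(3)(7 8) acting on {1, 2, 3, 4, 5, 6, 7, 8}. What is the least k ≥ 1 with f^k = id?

The cycle type of f is (5, 2, 1).
The order is lcm(5, 2) = 10.

10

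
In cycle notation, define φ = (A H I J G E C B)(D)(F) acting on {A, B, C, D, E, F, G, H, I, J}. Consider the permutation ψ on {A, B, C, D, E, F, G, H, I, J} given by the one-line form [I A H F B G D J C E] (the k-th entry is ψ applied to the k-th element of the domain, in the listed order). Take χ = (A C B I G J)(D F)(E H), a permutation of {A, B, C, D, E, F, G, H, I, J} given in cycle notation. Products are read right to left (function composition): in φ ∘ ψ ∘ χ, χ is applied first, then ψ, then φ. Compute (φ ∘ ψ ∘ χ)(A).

I

Apply the permutations in order: χ(A) = C, then ψ(C) = H, then φ(H) = I. So (φ ∘ ψ ∘ χ)(A) = I.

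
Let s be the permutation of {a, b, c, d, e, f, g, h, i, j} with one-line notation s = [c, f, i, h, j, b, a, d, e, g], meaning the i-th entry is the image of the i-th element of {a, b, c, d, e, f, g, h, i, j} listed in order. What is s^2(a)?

Tracing a → c → … returns to a after 6 steps, so a lies in a 6-cycle (a c i e j g).
Advancing 2 steps from a: a → c → i.

i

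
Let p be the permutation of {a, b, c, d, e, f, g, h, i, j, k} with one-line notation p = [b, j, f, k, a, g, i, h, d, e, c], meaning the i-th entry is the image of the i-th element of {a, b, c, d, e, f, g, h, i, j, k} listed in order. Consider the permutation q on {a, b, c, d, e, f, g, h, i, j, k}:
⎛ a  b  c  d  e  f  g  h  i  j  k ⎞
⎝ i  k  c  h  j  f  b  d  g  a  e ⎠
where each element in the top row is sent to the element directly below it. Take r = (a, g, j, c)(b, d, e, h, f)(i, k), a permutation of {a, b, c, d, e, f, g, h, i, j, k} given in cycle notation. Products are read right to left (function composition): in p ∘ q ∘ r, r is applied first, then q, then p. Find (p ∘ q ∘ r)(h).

Chase h: r(h) = f; q(f) = f; p(f) = g. Hence (p ∘ q ∘ r)(h) = g.

g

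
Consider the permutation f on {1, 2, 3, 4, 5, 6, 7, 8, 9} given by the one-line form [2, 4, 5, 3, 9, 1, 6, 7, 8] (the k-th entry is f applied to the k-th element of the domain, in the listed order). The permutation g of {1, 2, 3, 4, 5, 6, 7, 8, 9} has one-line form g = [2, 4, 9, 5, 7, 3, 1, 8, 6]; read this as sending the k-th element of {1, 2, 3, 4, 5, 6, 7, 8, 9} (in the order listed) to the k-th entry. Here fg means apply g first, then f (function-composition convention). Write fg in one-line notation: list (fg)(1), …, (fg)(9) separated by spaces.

For each element, apply g then f: 1 → 2 → 4; 2 → 4 → 3; 3 → 9 → 8; 4 → 5 → 9; 5 → 7 → 6; 6 → 3 → 5; 7 → 1 → 2; 8 → 8 → 7; 9 → 6 → 1.
So fg in one-line form is 4 3 8 9 6 5 2 7 1.

4 3 8 9 6 5 2 7 1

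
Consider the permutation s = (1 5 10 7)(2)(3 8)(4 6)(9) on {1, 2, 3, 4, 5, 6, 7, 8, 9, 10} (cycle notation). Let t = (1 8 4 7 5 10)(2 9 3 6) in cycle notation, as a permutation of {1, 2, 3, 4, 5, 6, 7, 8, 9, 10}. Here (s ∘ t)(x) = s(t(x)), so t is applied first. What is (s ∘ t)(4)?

1

(s ∘ t)(4) = s(t(4)). t(4) = 7, then s(7) = 1. So (s ∘ t)(4) = 1.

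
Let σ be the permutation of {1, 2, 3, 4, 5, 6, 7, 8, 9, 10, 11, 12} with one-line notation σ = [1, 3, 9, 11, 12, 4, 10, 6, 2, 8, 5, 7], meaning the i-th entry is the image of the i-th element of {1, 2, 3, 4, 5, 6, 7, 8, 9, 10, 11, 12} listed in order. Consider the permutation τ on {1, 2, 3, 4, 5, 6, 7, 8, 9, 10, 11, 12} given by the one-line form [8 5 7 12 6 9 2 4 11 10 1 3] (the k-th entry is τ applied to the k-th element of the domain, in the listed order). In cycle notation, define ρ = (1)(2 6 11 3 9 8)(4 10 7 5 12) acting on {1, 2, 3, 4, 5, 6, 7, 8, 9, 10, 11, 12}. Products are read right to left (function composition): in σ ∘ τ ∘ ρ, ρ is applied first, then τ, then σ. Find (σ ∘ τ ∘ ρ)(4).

8

(σ ∘ τ ∘ ρ)(4) = σ(τ(ρ(4))). ρ(4) = 10, then τ(10) = 10, then σ(10) = 8, so the result is 8.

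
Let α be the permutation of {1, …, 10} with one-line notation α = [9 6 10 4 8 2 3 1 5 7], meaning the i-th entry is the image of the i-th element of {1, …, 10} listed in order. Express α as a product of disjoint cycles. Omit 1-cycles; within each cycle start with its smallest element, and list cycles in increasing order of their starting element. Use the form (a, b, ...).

Start at 1 and follow images: 1 → 9 → 5 → 8 → 1, giving the cycle (1, 9, 5, 8).
Repeating from the next unused element and collecting all non-trivial cycles gives (1, 9, 5, 8)(2, 6)(3, 10, 7).

(1, 9, 5, 8)(2, 6)(3, 10, 7)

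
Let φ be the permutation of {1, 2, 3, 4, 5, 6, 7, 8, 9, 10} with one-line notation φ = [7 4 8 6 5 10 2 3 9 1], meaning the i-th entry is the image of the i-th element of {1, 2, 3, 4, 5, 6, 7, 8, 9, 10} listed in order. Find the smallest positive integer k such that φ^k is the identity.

6

Writing φ as disjoint cycles, the cycle lengths are 6, 2, 1, 1.
Since disjoint cycles commute, ord(φ) = lcm(6, 2) = 6.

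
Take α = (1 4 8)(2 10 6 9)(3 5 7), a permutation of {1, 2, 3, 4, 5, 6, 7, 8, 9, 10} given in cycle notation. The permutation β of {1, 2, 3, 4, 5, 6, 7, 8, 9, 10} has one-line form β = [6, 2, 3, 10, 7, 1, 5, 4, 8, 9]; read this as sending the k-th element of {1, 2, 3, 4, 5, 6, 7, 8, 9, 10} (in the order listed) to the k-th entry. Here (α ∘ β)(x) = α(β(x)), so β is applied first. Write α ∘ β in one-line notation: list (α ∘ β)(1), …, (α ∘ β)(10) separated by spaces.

9 10 5 6 3 4 7 8 1 2

For each element, apply β then α: 1 → 6 → 9; 2 → 2 → 10; 3 → 3 → 5; 4 → 10 → 6; 5 → 7 → 3; 6 → 1 → 4; 7 → 5 → 7; 8 → 4 → 8; 9 → 8 → 1; 10 → 9 → 2.
So α ∘ β in one-line form is 9 10 5 6 3 4 7 8 1 2.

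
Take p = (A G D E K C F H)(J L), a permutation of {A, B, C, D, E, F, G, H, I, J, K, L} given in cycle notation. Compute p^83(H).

D

H lies in the 8-cycle (A G D E K C F H).
On an 8-cycle, p^8 is the identity, so p^83 = p^3 there (83 ≡ 3 mod 8).
Advancing 3 steps from H: H → A → G → D.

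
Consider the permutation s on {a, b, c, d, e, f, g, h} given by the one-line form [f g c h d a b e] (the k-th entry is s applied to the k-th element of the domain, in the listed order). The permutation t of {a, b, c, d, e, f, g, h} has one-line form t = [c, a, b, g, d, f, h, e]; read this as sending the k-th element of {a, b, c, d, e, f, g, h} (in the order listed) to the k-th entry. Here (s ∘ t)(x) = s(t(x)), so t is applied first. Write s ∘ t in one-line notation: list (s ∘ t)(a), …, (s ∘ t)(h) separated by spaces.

c f g b h a e d

(s ∘ t)(x) = s(t(x)). Computing each image: s(t(a)) = s(c) = c, s(t(b)) = s(a) = f, s(t(c)) = s(b) = g, s(t(d)) = s(g) = b, s(t(e)) = s(d) = h, s(t(f)) = s(f) = a, s(t(g)) = s(h) = e, s(t(h)) = s(e) = d.
Hence s ∘ t = [c f g b h a e d].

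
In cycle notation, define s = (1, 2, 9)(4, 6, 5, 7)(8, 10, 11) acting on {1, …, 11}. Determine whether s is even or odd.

odd

The cycle lengths are 4, 3, 3, 1.
A cycle of length ℓ contributes ℓ−1 transpositions, so s is a product of 3 + 2 + 2 = 7 transpositions — odd.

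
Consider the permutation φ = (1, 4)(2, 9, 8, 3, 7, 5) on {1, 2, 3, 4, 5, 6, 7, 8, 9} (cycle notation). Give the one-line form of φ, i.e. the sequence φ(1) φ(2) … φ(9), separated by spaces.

Image by image: 1↦4, 2↦9, 3↦7, 4↦1, 5↦2, 6↦6, 7↦5, 8↦3, 9↦8.
Listing these in domain order gives 4 9 7 1 2 6 5 3 8.

4 9 7 1 2 6 5 3 8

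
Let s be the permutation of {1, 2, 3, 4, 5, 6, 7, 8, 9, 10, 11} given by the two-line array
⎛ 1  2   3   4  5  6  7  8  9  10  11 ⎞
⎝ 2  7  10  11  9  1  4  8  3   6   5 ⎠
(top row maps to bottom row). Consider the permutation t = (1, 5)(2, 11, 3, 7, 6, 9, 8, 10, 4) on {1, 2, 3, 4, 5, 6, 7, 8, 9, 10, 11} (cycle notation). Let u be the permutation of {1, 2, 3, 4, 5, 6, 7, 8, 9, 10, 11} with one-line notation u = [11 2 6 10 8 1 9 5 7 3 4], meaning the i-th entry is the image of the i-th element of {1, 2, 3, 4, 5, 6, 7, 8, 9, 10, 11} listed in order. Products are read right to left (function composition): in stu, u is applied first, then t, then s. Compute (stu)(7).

Chase 7: u(7) = 9; t(9) = 8; s(8) = 8. Hence (stu)(7) = 8.

8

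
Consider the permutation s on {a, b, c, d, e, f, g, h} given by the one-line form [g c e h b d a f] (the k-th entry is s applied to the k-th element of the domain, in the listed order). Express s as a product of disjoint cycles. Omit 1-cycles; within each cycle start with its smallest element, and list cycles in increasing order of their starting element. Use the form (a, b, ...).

(a, g)(b, c, e)(d, h, f)

Start at a and follow images: a → g → a, giving the cycle (a, g).
Continuing from each remaining unvisited element yields (a, g)(b, c, e)(d, h, f).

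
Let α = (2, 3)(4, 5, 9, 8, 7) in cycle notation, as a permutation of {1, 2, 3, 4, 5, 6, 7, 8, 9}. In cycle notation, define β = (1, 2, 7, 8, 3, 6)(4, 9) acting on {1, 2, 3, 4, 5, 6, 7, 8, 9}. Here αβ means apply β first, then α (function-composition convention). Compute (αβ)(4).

First apply β: β(4) = 9, then α(9) = 8. Thus (αβ)(4) = 8.

8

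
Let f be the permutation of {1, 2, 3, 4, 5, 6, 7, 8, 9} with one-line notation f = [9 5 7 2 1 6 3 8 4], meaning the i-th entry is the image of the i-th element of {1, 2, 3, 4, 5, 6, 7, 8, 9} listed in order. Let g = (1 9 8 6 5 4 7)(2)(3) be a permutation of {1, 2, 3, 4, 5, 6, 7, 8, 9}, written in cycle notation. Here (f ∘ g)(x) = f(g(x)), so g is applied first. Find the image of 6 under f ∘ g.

1

(f ∘ g)(6) = f(g(6)). g(6) = 5, then f(5) = 1. So (f ∘ g)(6) = 1.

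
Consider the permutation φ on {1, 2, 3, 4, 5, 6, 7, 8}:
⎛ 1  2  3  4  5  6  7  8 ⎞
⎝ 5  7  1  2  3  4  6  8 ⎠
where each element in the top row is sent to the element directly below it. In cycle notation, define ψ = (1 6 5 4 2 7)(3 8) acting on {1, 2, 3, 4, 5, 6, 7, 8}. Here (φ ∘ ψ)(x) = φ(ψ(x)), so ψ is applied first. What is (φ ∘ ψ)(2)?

First apply ψ: ψ(2) = 7, then φ(7) = 6. Thus (φ ∘ ψ)(2) = 6.

6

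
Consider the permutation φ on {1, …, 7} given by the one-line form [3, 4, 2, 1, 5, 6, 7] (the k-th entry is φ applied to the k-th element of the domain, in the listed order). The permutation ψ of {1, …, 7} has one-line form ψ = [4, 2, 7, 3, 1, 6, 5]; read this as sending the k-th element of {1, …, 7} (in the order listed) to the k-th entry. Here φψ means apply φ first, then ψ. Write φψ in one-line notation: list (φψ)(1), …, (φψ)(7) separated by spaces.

7 3 2 4 1 6 5

(φψ)(x) = ψ(φ(x)). Computing each image: ψ(φ(1)) = ψ(3) = 7, ψ(φ(2)) = ψ(4) = 3, ψ(φ(3)) = ψ(2) = 2, ψ(φ(4)) = ψ(1) = 4, ψ(φ(5)) = ψ(5) = 1, ψ(φ(6)) = ψ(6) = 6, ψ(φ(7)) = ψ(7) = 5.
Hence φψ = [7 3 2 4 1 6 5].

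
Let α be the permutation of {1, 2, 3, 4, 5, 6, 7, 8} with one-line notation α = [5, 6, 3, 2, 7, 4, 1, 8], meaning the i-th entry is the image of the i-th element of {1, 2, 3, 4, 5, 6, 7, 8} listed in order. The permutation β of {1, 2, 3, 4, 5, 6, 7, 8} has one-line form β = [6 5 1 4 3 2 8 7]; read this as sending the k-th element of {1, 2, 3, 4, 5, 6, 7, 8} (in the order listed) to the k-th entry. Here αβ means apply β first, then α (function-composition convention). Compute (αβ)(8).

β(8) = 7, then α(7) = 1; composing gives (αβ)(8) = 1.

1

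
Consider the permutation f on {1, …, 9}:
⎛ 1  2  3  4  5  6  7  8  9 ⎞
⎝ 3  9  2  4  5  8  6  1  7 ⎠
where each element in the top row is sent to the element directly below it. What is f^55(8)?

6

Tracing 8 → 1 → … returns to 8 after 7 steps, so 8 lies in a 7-cycle (1 3 2 9 7 6 8).
Powers repeat with period 7 on this cycle, and 55 mod 7 = 6, so f^55(8) = f^6(8).
Stepping 6 places around the cycle: 8 → 1 → 3 → 2 → 9 → 7 → 6.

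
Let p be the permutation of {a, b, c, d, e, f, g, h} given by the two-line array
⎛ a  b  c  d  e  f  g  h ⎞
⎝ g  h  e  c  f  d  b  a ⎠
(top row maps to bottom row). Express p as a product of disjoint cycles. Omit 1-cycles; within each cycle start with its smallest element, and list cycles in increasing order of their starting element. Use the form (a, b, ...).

Iterating p from a gives a → g → b → h → a; that is the 4-cycle (a, g, b, h).
Repeating from the next unused element and collecting all non-trivial cycles gives (a, g, b, h)(c, e, f, d).

(a, g, b, h)(c, e, f, d)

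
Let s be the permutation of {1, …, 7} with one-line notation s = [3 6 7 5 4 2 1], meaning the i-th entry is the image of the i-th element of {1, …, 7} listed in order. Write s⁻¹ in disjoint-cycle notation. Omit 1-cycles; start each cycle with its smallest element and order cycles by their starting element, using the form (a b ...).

(1 7 3)(2 6)(4 5)

First write s in disjoint cycles: (1 3 7)(2 6)(4 5).
The inverse reverses every cycle; in canonical form, s⁻¹ = (1 7 3)(2 6)(4 5).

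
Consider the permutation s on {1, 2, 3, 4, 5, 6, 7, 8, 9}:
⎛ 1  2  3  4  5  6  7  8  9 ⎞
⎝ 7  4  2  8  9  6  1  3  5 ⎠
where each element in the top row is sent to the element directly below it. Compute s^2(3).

4

Tracing 3 → 2 → … returns to 3 after 4 steps, so 3 lies in a 4-cycle (2 4 8 3).
Advancing 2 steps from 3: 3 → 2 → 4.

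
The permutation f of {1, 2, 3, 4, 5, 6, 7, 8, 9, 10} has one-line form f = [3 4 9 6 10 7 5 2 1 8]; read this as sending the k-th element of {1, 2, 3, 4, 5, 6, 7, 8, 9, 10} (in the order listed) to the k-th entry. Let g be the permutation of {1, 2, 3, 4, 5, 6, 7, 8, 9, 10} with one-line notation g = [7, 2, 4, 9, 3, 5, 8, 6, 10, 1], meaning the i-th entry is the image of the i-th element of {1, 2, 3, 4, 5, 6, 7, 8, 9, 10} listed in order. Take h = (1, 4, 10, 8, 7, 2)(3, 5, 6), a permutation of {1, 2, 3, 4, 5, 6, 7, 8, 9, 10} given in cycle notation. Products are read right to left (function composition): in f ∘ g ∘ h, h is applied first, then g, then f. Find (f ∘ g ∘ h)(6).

Apply the permutations in order: h(6) = 3, then g(3) = 4, then f(4) = 6. So (f ∘ g ∘ h)(6) = 6.

6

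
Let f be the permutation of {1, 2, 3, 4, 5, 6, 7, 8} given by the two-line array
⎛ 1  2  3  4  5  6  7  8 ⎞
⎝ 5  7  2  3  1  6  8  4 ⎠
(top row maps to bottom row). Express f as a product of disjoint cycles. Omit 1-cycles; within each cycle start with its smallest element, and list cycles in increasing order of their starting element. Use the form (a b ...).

(1 5)(2 7 8 4 3)

Iterating f from 1 gives 1 → 5 → 1; that is the 2-cycle (1 5).
Continuing from each remaining unvisited element yields (1 5)(2 7 8 4 3).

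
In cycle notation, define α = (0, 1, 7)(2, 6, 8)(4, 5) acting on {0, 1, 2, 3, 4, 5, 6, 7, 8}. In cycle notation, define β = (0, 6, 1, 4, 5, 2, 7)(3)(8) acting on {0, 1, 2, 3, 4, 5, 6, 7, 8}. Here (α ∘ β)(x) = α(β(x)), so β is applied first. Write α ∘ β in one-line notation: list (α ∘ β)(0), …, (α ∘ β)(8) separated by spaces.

8 5 0 3 4 6 7 1 2

Chase each element through β then α: 0 → 6 → 8; 1 → 4 → 5; 2 → 7 → 0; 3 → 3 → 3; 4 → 5 → 4; 5 → 2 → 6; 6 → 1 → 7; 7 → 0 → 1; 8 → 8 → 2.
So α ∘ β in one-line form is 8 5 0 3 4 6 7 1 2.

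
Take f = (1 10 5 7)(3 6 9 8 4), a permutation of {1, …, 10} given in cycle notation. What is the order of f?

20

The cycle type of f is (5, 4, 1).
The order of f is the least common multiple of its cycle lengths: lcm(5, 4) = 20.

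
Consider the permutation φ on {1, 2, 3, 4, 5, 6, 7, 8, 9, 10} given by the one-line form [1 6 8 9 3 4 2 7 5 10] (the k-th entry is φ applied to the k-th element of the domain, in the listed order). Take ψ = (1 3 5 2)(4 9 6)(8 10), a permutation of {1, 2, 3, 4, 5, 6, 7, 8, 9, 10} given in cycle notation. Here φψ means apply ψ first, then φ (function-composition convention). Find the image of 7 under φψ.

2

ψ(7) = 7, then φ(7) = 2; composing gives (φψ)(7) = 2.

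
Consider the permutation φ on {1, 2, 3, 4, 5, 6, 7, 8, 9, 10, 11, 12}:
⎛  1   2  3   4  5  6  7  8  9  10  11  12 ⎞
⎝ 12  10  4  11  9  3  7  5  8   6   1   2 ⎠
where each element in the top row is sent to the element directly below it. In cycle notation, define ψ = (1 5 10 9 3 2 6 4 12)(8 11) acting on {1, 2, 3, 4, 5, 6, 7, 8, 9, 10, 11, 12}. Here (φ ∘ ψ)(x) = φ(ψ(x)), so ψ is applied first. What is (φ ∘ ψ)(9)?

4

ψ(9) = 3, then φ(3) = 4; composing gives (φ ∘ ψ)(9) = 4.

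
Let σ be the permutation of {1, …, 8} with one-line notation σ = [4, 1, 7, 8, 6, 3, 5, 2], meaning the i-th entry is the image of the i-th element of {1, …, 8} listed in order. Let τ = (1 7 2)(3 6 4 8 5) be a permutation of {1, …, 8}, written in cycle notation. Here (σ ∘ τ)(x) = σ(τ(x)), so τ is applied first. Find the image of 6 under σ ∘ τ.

8

First apply τ: τ(6) = 4, then σ(4) = 8. Thus (σ ∘ τ)(6) = 8.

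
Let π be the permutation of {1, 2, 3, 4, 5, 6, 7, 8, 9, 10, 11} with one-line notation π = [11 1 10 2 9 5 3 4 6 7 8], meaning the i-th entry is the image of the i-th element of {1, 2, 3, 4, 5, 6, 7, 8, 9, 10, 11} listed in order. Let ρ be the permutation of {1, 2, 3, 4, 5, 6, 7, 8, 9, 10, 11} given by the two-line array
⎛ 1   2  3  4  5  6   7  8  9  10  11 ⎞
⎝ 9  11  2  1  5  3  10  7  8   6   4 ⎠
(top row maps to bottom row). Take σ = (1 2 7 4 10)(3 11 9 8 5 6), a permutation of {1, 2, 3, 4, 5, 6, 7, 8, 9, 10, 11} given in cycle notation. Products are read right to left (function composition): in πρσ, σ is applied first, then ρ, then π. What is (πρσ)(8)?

Apply the permutations in order: σ(8) = 5, then ρ(5) = 5, then π(5) = 9. So (πρσ)(8) = 9.

9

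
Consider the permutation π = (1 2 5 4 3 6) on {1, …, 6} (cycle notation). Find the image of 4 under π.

In the cycle (1 2 5 4 3 6), 4 is followed by 3, so π(4) = 3.

3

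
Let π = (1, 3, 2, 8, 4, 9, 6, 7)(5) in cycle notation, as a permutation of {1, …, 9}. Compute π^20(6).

6 lies in the 8-cycle (1, 3, 2, 8, 4, 9, 6, 7).
Powers repeat with period 8 on this cycle, and 20 mod 8 = 4, so π^20(6) = π^4(6).
Stepping 4 places around the cycle: 6 → 7 → 1 → 3 → 2.

2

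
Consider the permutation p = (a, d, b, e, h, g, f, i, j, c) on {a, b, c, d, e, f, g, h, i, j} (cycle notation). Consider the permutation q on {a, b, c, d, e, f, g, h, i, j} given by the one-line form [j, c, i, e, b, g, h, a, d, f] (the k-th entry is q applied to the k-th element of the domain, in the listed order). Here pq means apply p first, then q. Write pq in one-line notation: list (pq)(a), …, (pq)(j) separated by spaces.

e b j c a d g h f i

Chase each element through p then q: a → d → e; b → e → b; c → a → j; d → b → c; e → h → a; f → i → d; g → f → g; h → g → h; i → j → f; j → c → i.
Collecting the images, pq = [e b j c a d g h f i].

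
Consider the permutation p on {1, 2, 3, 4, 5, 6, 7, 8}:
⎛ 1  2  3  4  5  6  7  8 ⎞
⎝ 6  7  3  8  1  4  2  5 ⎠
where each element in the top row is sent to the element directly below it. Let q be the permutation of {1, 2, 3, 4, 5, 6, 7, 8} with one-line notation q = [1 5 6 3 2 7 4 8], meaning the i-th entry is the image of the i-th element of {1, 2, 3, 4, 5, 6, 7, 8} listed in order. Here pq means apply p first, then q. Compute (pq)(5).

(pq)(5) = q(p(5)). p(5) = 1, then q(1) = 1. So (pq)(5) = 1.

1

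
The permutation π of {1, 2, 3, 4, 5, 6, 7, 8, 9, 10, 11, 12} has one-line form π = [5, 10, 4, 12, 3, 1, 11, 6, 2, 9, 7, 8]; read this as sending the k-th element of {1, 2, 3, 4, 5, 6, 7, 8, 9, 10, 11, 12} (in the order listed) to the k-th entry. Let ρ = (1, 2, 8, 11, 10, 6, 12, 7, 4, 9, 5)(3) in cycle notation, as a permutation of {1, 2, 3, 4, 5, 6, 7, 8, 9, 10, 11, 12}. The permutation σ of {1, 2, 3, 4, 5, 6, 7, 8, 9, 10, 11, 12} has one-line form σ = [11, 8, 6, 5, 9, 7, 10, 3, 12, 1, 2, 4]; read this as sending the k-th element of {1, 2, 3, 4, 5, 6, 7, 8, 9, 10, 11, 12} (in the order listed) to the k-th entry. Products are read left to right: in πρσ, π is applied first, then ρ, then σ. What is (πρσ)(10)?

9

(πρσ)(10) = σ(ρ(π(10))). π(10) = 9, then ρ(9) = 5, then σ(5) = 9, so the result is 9.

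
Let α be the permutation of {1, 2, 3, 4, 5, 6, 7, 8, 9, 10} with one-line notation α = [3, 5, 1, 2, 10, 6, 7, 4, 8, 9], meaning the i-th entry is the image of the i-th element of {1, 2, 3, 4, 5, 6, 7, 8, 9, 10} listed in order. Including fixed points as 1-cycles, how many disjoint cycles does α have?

4

The cycle decomposition is (1, 3)(2, 5, 10, 9, 8, 4)(6)(7), which has 4 cycles (counting 1-cycles).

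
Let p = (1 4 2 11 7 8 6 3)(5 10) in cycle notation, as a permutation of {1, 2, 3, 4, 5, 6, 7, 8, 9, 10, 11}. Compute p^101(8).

8 lies in the 8-cycle (1 4 2 11 7 8 6 3).
Powers repeat with period 8 on this cycle, and 101 mod 8 = 5, so p^101(8) = p^5(8).
Stepping 5 places around the cycle: 8 → 6 → 3 → 1 → 4 → 2.

2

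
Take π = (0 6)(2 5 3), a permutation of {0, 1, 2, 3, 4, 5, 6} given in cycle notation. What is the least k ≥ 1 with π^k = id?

The disjoint cycles have lengths 3, 2, 1, 1.
Since disjoint cycles commute, ord(π) = lcm(3, 2) = 6.

6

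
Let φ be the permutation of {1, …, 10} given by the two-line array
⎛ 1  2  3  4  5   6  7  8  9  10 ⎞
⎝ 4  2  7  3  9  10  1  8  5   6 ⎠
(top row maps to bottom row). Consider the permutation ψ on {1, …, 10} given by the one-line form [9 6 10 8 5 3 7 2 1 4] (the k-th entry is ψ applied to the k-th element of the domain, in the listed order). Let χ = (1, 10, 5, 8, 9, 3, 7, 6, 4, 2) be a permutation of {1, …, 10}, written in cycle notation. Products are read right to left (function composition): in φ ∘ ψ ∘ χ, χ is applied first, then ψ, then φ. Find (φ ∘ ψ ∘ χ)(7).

7

Apply the permutations in order: χ(7) = 6, then ψ(6) = 3, then φ(3) = 7. So (φ ∘ ψ ∘ χ)(7) = 7.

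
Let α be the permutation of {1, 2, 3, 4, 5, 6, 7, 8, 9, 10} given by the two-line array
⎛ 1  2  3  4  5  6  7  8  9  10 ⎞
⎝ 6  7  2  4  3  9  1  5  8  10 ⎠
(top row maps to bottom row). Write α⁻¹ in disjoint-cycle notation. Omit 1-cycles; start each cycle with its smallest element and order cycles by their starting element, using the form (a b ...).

(1 7 2 3 5 8 9 6)

The cycle decomposition of α is (1 6 9 8 5 3 2 7).
The inverse reverses every cycle; in canonical form, α⁻¹ = (1 7 2 3 5 8 9 6).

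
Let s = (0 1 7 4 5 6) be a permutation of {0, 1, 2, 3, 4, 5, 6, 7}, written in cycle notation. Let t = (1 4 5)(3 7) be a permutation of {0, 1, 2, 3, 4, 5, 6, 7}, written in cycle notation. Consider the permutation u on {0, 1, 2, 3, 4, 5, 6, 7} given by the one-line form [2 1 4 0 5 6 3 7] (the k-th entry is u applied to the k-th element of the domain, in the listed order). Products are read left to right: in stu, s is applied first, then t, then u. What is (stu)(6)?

(stu)(6) = u(t(s(6))). s(6) = 0, then t(0) = 0, then u(0) = 2, so the result is 2.

2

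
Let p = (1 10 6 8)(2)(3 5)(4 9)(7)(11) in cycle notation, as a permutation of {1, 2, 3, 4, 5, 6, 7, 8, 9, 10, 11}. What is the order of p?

4

The cycle type of p is (4, 2, 2, 1, 1, 1).
The order is lcm(4, 2, 2) = 4.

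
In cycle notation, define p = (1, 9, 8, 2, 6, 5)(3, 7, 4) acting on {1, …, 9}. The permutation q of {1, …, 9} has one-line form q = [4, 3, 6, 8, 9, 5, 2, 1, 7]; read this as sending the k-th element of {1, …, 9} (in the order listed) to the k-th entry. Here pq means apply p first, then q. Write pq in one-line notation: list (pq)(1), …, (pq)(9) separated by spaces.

7 5 2 6 4 9 8 3 1

Chase each element through p then q: 1 → 9 → 7; 2 → 6 → 5; 3 → 7 → 2; 4 → 3 → 6; 5 → 1 → 4; 6 → 5 → 9; 7 → 4 → 8; 8 → 2 → 3; 9 → 8 → 1.
Collecting the images, pq = [7 5 2 6 4 9 8 3 1].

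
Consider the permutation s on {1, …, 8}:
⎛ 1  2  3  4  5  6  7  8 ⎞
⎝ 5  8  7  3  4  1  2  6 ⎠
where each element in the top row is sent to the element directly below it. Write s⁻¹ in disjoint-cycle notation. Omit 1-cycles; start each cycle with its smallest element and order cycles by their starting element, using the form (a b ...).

The cycle decomposition of s is (1 5 4 3 7 2 8 6).
Reversing each cycle (and rotating so the smallest element leads) gives s⁻¹ = (1 6 8 2 7 3 4 5).

(1 6 8 2 7 3 4 5)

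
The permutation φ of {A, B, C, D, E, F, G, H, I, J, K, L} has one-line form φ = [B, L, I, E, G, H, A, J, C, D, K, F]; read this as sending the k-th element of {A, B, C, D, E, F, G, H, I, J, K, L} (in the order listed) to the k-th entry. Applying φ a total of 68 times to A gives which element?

J

Tracing A → B → … returns to A after 9 steps, so A lies in a 9-cycle (A B L F H J D E G).
Powers repeat with period 9 on this cycle, and 68 mod 9 = 5, so φ^68(A) = φ^5(A).
Stepping 5 places around the cycle: A → B → L → F → H → J.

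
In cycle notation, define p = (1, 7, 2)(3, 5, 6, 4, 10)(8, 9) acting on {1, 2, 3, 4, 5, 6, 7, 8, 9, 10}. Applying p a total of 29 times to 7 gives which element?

1

7 lies in the 3-cycle (1, 7, 2).
Powers repeat with period 3 on this cycle, and 29 mod 3 = 2, so p^29(7) = p^2(7).
Stepping 2 places around the cycle: 7 → 2 → 1.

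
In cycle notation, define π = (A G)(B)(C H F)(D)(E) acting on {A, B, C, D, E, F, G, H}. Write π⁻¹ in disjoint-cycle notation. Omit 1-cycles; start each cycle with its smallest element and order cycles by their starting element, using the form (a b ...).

If π sends a → b within a cycle, π⁻¹ sends b → a; equivalently, reverse each cycle.
Reversing each cycle of π and rotating so the smallest element leads gives (A G)(C F H).

(A G)(C F H)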